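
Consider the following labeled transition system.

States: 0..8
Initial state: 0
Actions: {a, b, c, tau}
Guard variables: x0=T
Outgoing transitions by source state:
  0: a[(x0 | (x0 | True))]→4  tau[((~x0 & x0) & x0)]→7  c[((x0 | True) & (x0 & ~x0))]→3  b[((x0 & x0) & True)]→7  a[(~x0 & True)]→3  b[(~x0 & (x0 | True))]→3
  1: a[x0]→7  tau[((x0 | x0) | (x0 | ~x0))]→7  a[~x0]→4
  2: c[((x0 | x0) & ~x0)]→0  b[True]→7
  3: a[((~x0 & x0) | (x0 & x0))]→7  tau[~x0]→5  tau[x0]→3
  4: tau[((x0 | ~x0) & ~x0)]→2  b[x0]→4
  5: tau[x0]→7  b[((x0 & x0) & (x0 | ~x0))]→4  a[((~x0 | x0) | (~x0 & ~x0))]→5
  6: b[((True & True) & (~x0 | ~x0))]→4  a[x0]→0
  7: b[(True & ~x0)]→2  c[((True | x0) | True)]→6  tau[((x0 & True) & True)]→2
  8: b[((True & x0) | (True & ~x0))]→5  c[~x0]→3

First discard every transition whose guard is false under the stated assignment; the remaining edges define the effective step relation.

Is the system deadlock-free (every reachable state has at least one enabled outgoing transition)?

R = {0,2,4,6,7}
  0: a→4  b→7  [2 exit(s)]
  2: b→7  [1 exit(s)]
  4: b→4  [1 exit(s)]
  6: a→0  [1 exit(s)]
  7: c→6  tau→2  [2 exit(s)]

Answer: DEADLOCK-FREE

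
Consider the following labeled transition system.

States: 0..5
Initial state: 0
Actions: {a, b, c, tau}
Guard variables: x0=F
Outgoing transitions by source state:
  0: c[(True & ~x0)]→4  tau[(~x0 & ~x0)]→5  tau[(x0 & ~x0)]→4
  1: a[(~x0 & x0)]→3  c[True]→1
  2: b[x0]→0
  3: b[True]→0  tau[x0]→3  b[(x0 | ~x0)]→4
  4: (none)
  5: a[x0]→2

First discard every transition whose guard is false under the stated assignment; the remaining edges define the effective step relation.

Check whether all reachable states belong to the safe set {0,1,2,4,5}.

Inv-set: {0,1,2,4,5}
Reach set: {0,4,5}
  0: ✓
  4: ✓
  5: ✓

Answer: INVARIANT HOLDS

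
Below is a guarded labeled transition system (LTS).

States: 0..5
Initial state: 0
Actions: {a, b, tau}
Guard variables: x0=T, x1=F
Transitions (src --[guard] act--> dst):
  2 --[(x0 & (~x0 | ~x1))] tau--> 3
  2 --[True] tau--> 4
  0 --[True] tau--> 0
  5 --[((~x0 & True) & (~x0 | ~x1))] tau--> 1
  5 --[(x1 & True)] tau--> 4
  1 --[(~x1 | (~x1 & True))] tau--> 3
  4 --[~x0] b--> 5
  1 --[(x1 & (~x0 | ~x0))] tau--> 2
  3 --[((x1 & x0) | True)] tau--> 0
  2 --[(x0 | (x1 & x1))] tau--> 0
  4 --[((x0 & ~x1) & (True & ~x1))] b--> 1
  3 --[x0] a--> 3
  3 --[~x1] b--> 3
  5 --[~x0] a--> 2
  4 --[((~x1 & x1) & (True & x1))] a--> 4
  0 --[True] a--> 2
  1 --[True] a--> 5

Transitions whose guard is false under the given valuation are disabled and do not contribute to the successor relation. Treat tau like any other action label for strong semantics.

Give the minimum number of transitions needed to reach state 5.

Answer: 4

Trace:
Layered search for 5:
  Layer 0: {0}
  Layer 1: {2}
  Layer 2: {3,4}
  Layer 3: {1}
  Layer 4: {5}
first hit 5 at d=4 via a·tau·b·a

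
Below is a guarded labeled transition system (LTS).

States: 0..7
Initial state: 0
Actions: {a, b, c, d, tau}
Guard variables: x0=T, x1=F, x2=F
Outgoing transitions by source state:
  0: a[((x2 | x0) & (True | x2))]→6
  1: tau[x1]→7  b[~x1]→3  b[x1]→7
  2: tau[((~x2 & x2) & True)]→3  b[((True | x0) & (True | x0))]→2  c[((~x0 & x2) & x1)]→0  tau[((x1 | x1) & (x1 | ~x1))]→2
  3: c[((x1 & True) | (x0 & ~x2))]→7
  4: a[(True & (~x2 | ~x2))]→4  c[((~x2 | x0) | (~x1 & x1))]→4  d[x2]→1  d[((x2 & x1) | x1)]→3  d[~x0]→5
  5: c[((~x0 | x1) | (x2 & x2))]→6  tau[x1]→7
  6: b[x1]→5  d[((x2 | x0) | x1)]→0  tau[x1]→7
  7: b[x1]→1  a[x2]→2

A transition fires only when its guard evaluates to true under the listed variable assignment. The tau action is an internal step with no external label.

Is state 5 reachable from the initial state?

Answer: UNREACHABLE

Analysis:
7 transition(s) survive guard evaluation.
L0 = {0}
L1 = {6}  now seen {0,6}
Reachable = {0,6}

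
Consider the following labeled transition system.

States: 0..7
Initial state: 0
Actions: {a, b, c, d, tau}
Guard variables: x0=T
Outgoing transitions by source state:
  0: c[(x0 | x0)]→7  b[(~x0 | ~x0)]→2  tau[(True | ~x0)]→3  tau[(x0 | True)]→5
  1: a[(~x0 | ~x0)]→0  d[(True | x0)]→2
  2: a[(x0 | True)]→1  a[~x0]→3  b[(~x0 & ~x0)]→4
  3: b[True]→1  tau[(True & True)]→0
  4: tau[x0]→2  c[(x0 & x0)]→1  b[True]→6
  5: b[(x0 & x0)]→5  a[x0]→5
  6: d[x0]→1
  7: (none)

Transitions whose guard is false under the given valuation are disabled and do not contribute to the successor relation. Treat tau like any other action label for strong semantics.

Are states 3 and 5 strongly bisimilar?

Answer: NOT BISIMILAR

Trace:
Bisimulation quotient by refinement:
  round 0: {{0,1,2,3,4,5,6,7}}
  round 1: {{0},{1,6},{2},{3},{4},{5},{7}}
  round 2: {{0},{1},{2},{3},{4},{5},{6},{7}}
stable after 3 split(s): 8 block(s)
[3]={3}  [5]={5}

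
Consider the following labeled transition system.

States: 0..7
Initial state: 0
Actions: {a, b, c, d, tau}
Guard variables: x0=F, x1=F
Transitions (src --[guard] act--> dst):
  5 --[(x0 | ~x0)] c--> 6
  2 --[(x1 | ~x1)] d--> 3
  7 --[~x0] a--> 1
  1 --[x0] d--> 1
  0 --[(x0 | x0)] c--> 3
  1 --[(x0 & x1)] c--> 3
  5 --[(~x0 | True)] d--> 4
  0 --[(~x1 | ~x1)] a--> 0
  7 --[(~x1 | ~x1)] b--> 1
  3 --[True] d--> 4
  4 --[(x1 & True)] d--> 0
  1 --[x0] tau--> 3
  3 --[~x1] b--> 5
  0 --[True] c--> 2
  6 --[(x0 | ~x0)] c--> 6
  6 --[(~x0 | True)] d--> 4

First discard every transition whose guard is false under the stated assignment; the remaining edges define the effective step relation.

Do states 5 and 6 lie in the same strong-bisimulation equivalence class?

Bisimulation quotient by refinement:
  round 0: {{0,1,2,3,4,5,6,7}}
  round 1: {{0},{1,4},{2},{3},{5,6},{7}}
Fixed point at round 2; 6 class(es).
class of 5: {5,6}; class of 6: {5,6}

Answer: BISIMILAR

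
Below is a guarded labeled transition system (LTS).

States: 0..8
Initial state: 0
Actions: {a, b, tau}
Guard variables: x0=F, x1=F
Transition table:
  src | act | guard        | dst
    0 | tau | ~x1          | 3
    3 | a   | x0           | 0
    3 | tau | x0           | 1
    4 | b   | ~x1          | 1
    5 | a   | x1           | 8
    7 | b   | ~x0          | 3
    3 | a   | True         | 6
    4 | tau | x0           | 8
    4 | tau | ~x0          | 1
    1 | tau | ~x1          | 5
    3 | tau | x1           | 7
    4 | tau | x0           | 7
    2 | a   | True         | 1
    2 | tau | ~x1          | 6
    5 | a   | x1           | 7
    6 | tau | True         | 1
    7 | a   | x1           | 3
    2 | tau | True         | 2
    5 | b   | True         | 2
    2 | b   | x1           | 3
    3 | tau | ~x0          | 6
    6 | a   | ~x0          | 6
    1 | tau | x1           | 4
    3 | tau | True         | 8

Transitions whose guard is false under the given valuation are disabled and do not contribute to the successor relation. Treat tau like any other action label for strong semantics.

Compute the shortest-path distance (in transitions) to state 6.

Layered search for 6:
  Layer 0: {0}
  Layer 1: {3}
  Layer 2: {6,8}
depth(6)=2, e.g. tau·a

Answer: 2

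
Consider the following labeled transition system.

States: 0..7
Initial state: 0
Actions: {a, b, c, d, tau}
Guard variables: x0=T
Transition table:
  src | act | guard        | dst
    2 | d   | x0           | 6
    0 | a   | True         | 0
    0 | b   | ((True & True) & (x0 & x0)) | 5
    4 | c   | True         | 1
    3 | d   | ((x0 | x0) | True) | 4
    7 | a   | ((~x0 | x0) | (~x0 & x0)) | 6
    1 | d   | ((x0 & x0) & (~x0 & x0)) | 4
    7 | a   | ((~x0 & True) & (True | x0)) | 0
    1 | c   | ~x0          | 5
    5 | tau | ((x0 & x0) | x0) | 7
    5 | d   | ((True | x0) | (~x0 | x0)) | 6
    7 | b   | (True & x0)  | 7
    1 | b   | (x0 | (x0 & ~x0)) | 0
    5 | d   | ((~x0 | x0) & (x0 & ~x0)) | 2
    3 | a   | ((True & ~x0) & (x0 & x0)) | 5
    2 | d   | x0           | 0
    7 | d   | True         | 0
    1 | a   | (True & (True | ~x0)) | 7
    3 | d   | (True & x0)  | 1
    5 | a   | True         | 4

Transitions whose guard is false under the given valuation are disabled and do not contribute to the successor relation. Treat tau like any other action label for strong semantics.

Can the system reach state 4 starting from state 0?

Guard filter leaves 15 enabled edge(s).
depth 0: {0}
depth 1: {5}  cumulative {0,5}
depth 2: {4,6,7}  cumulative {0,4,5,6,7}
depth 3: {1}  cumulative {0,1,4,5,6,7}
Reachable = {0,1,4,5,6,7}
Path to 4: b·a

Answer: REACHABLE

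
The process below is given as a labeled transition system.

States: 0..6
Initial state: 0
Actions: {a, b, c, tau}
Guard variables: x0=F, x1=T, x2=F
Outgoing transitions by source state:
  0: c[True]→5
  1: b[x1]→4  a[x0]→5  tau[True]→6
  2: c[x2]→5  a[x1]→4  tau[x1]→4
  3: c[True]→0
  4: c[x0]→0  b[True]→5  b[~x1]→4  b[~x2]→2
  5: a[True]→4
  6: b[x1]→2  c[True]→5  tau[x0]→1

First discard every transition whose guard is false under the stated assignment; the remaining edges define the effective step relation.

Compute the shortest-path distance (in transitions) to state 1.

Breadth-first toward 1:
  L0 = {0}
  L1 = {5}
  L2 = {4}
  L3 = {2}
1 never appears.

Answer: UNREACHABLE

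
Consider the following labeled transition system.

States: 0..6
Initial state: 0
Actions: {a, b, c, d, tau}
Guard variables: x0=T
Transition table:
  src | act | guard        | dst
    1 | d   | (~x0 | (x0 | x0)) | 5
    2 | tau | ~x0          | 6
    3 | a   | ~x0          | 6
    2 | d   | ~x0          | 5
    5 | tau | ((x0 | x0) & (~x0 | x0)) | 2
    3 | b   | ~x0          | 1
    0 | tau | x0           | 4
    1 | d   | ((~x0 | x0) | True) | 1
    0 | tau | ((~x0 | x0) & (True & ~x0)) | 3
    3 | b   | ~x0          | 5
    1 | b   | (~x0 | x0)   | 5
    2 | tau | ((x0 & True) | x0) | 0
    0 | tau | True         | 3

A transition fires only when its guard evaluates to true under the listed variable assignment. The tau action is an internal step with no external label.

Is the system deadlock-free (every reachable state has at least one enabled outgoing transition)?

Answer: DEADLOCK at state 3

Analysis:
Reach set: {0,3,4}
  0: tau→3  tau→4  [2 out]
  3: ∅  [STUCK]
  4: ∅  [STUCK]
trace reaching 3: tau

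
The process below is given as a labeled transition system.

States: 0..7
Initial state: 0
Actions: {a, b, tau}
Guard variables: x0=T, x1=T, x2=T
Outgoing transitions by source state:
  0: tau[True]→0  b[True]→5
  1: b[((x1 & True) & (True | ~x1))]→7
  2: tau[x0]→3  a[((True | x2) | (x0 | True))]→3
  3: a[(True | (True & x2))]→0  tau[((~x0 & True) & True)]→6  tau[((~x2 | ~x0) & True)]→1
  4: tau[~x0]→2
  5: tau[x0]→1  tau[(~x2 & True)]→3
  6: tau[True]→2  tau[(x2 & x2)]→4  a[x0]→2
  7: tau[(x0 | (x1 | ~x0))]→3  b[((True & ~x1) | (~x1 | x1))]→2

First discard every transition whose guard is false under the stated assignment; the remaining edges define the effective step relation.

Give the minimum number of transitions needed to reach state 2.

Answer: 4

Analysis:
BFS to 2:
  L0 = {0}
  L1 = {5}
  L2 = {1}
  L3 = {7}
  L4 = {2,3}
depth(2)=4, e.g. b·tau·b·b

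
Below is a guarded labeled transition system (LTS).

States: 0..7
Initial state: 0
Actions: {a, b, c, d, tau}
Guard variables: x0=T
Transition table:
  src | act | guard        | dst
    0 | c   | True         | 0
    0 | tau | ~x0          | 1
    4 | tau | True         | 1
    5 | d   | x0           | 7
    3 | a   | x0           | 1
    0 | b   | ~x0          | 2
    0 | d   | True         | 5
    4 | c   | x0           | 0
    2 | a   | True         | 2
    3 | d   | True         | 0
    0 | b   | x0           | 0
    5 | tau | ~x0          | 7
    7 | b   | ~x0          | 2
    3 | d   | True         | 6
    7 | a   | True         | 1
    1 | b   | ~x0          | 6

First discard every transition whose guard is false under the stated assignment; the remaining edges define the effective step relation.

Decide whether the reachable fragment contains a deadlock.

Reach set: {0,1,5,7}
  0: b→0  c→0  d→5  [3 out]
  1: ∅  [deadlock]
  5: d→7  [1 out]
  7: a→1  [1 out]
witness 1: d·d·a

Answer: DEADLOCK at state 1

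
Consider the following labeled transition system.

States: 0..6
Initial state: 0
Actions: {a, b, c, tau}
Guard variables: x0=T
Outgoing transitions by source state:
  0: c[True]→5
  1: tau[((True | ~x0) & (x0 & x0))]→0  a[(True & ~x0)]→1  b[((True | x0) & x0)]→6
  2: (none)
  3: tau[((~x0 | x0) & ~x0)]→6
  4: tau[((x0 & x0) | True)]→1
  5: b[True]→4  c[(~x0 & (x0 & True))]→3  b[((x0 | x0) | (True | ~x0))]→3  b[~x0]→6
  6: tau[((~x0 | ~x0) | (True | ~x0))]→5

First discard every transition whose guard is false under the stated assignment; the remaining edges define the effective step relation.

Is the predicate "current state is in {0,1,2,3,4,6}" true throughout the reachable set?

Safe = {0,1,2,3,4,6}
Reachable = {0,1,3,4,5,6}
  0: ✓
  1: ✓
  3: ✓
  4: ✓
  5: VIOLATES
  6: ✓
witness against invariant: c → 5

Answer: INVARIANT VIOLATED at state 5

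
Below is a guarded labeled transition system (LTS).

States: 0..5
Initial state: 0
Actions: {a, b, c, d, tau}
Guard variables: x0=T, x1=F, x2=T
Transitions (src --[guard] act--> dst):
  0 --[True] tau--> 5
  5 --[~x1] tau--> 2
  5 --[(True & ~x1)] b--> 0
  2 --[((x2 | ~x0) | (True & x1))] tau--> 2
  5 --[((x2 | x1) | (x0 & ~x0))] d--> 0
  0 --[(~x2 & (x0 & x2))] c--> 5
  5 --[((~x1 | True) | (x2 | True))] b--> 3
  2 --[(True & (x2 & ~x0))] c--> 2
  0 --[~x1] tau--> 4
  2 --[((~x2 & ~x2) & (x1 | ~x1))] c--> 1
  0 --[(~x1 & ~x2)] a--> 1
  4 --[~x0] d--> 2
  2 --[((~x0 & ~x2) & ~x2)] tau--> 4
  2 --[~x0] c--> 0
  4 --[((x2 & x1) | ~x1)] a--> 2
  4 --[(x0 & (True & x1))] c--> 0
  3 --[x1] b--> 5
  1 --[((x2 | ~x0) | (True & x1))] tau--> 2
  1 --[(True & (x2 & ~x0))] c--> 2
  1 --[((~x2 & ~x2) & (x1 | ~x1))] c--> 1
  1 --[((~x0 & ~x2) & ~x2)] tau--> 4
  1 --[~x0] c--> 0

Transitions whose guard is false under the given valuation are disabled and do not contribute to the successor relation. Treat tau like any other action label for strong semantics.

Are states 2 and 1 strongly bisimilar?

Bisimulation quotient by refinement:
  round 0: {{0,1,2,3,4,5}}
  round 1: {{0,1,2},{3},{4},{5}}
  round 2: {{0},{1,2},{3},{4},{5}}
stable after 3 split(s): 5 block(s)
[2]={1,2}  [1]={1,2}

Answer: BISIMILAR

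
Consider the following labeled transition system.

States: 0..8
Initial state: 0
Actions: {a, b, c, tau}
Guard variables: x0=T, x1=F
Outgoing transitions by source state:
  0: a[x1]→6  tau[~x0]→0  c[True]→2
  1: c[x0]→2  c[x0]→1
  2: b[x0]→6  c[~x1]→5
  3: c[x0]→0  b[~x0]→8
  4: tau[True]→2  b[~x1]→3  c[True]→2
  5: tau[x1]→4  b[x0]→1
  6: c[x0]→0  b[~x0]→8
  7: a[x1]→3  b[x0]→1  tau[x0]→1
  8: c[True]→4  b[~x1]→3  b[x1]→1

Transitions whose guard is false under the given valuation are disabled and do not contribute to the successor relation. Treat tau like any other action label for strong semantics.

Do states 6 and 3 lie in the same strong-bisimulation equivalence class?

Bisimulation quotient by refinement:
  round 0: {{0,1,2,3,4,5,6,7,8}}
  round 1: {{0,1,3,6},{2,8},{4},{5},{7}}
  round 2: {{0},{1},{2},{3,6},{4},{5},{7},{8}}
8 equivalence class(es) (converged in 3)
6∈{3,6}, 3∈{3,6}

Answer: BISIMILAR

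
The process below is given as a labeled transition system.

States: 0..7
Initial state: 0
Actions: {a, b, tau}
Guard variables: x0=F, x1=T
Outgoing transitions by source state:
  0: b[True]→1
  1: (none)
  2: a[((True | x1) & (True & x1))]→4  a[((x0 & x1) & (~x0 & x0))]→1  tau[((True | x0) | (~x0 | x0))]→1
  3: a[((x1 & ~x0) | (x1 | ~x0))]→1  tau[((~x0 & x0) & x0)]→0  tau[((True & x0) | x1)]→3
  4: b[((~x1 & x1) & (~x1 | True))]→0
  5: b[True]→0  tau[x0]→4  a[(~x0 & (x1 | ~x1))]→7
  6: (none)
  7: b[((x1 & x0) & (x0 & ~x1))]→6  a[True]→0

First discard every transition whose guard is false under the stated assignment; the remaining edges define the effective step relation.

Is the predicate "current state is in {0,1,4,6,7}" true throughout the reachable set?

Answer: INVARIANT HOLDS

Analysis:
Safe = {0,1,4,6,7}
Reachable = {0,1}
  0: safe
  1: safe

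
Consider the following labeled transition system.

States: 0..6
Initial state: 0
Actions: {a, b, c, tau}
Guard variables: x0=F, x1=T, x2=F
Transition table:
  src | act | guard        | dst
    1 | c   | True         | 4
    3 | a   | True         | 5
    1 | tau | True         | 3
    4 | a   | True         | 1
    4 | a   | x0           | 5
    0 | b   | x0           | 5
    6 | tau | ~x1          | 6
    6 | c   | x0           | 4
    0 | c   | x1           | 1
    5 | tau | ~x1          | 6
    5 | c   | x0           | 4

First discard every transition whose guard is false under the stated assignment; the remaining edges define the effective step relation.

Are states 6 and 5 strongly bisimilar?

Answer: BISIMILAR

Trace:
Bisimulation quotient by refinement:
  round 0: {{0,1,2,3,4,5,6}}
  round 1: {{0},{1},{2,5,6},{3,4}}
  round 2: {{0},{1},{2,5,6},{3},{4}}
Fixed point at round 3; 5 class(es).
class of 6: {2,5,6}; class of 5: {2,5,6}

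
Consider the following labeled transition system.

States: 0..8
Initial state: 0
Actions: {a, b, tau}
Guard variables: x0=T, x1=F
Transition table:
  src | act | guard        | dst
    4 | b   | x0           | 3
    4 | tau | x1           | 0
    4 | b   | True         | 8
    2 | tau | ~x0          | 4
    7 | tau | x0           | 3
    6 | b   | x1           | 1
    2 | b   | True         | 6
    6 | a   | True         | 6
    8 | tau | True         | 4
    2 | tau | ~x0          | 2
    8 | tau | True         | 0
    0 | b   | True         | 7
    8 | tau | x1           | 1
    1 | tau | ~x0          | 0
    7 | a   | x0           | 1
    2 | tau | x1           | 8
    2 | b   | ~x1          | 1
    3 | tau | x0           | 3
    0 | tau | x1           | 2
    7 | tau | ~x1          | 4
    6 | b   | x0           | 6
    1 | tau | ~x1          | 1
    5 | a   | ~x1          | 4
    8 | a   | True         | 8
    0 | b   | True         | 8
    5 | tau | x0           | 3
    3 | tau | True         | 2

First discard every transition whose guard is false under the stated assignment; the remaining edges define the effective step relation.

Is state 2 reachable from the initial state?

Answer: REACHABLE

Working:
Guard filter leaves 19 enabled edge(s).
Layer 0: {0}
Layer 1: {7,8}  cumulative {0,7,8}
Layer 2: {1,3,4}  cumulative {0,1,3,4,7,8}
Layer 3: {2}  cumulative {0,1,2,3,4,7,8}
Layer 4: {6}  cumulative {0,1,2,3,4,6,7,8}
Reachable = {0,1,2,3,4,6,7,8}
Path to 2: b·tau·tau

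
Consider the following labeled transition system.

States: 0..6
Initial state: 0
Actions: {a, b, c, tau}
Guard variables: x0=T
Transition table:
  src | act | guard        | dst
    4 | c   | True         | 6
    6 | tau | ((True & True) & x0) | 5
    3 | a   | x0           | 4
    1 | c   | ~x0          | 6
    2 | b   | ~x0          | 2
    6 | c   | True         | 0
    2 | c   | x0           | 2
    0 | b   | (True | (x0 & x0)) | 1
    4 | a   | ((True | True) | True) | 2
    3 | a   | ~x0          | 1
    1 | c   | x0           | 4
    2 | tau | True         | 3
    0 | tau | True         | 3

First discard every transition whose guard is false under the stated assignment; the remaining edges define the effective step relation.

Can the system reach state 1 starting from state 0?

Answer: REACHABLE

Working:
After dropping false guards: 10 live edges.
depth 0: {0}
depth 1: {1,3}  cumulative {0,1,3}
depth 2: {4}  cumulative {0,1,3,4}
depth 3: {2,6}  cumulative {0,1,2,3,4,6}
depth 4: {5}  cumulative {0,1,2,3,4,5,6}
Reach set: {0,1,2,3,4,5,6}
trace reaching 1: b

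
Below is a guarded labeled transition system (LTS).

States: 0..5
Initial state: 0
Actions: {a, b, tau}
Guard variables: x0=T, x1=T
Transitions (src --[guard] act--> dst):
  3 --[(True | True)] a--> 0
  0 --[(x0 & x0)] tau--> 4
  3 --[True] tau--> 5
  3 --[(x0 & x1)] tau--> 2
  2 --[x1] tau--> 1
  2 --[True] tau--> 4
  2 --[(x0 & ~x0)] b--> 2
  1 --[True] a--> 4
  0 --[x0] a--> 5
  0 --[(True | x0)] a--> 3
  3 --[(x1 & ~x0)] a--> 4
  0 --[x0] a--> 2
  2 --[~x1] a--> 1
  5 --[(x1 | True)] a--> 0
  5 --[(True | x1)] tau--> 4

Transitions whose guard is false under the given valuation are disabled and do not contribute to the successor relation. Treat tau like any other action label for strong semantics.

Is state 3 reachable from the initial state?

Guard filter leaves 12 enabled edge(s).
Layer 0: {0}
Layer 1: {2,3,4,5}  total {0,2,3,4,5}
Layer 2: {1}  total {0,1,2,3,4,5}
Reach set: {0,1,2,3,4,5}
trace reaching 3: a

Answer: REACHABLE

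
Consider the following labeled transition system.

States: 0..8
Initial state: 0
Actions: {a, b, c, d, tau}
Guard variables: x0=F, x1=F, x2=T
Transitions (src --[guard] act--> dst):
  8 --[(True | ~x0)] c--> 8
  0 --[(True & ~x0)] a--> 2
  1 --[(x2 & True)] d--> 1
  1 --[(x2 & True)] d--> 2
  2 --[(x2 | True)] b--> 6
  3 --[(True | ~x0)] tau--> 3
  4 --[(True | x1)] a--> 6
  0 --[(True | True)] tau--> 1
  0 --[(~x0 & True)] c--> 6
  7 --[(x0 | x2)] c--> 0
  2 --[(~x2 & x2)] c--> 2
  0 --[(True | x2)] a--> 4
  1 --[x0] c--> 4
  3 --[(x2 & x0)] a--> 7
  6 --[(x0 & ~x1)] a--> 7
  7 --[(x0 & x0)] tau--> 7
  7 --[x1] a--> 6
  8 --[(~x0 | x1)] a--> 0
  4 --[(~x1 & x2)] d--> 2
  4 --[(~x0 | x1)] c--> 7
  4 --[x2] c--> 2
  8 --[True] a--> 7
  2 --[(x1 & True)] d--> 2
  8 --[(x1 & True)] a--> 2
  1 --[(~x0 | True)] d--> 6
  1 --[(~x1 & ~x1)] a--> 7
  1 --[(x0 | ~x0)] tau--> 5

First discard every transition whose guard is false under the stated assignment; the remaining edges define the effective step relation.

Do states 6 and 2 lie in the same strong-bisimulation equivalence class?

Bisimulation quotient by refinement:
  round 0: {{0,1,2,3,4,5,6,7,8}}
  round 1: {{0},{1},{2},{3},{4},{5,6},{7},{8}}
8 equivalence class(es) (converged in 2)
6∈{5,6}, 2∈{2}

Answer: NOT BISIMILAR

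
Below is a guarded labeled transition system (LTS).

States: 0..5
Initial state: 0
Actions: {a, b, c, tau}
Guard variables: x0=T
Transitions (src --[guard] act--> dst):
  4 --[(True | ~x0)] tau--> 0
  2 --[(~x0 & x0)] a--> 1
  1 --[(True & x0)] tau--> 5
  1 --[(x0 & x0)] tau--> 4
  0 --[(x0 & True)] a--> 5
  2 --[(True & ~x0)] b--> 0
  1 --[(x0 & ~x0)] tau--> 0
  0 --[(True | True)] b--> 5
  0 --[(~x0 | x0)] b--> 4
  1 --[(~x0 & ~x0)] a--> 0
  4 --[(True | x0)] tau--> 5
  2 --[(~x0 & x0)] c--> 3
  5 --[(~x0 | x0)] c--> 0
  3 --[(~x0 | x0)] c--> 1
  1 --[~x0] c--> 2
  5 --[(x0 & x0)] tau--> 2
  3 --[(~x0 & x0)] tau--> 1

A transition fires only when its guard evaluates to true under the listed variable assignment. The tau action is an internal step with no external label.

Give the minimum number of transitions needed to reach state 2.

Answer: 2

Trace:
Layered search for 2:
  Layer 0: {0}
  Layer 1: {4,5}
  Layer 2: {2}
depth(2)=2, e.g. a·tau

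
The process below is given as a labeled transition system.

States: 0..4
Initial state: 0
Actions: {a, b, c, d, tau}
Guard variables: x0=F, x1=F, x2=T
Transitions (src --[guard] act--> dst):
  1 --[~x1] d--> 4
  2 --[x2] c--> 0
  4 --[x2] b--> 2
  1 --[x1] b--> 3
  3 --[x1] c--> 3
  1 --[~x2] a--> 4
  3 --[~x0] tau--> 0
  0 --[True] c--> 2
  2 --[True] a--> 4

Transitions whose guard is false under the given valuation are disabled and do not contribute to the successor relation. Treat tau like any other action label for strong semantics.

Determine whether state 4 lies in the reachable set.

After dropping false guards: 6 live edges.
depth 0: {0}
depth 1: {2}  now seen {0,2}
depth 2: {4}  now seen {0,2,4}
Reach set: {0,2,4}
Path to 4: c·a

Answer: REACHABLE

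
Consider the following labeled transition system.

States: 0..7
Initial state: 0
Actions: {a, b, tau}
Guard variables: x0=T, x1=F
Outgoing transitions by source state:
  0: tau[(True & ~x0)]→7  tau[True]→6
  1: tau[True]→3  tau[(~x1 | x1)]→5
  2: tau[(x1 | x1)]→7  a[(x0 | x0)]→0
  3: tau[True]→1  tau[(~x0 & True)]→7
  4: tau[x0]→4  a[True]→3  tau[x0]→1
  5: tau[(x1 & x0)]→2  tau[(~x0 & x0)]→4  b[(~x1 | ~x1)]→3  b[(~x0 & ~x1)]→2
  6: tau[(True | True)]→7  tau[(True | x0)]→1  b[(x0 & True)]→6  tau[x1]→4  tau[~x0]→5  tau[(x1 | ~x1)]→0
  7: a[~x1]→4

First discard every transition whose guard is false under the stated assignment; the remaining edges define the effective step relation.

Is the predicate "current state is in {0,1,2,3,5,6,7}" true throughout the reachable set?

Safe = {0,1,2,3,5,6,7}
R = {0,1,3,4,5,6,7}
  0: safe
  1: safe
  3: safe
  4: VIOLATES
  5: safe
  6: safe
  7: safe
counterexample path to 4: tau·tau·a

Answer: INVARIANT VIOLATED at state 4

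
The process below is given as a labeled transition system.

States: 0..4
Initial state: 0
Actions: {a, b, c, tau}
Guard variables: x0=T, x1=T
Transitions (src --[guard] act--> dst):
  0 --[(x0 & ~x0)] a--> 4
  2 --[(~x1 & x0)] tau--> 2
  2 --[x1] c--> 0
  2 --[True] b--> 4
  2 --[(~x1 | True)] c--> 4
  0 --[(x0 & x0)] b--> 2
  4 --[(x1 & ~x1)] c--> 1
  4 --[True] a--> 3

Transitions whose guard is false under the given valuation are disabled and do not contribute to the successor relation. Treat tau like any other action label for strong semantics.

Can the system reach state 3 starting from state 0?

After dropping false guards: 5 live edges.
depth 0: {0}
depth 1: {2}  total {0,2}
depth 2: {4}  total {0,2,4}
depth 3: {3}  total {0,2,3,4}
R = {0,2,3,4}
trace reaching 3: b·c·a

Answer: REACHABLE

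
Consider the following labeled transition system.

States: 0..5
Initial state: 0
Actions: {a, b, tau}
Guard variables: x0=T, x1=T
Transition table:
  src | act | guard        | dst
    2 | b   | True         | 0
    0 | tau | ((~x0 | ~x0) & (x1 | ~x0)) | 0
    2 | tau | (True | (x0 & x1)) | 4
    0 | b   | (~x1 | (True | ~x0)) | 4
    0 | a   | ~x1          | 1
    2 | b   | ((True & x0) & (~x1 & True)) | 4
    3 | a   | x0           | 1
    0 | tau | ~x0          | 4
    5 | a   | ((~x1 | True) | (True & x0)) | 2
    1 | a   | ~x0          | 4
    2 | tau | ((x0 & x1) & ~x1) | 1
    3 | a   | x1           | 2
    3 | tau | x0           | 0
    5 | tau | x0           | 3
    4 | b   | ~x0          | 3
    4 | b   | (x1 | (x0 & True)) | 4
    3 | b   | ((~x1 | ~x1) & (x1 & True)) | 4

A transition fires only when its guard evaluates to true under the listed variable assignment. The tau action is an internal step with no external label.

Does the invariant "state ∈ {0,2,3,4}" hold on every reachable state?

Answer: INVARIANT HOLDS

Trace:
Safe = {0,2,3,4}
Reach set: {0,4}
  0: safe
  4: safe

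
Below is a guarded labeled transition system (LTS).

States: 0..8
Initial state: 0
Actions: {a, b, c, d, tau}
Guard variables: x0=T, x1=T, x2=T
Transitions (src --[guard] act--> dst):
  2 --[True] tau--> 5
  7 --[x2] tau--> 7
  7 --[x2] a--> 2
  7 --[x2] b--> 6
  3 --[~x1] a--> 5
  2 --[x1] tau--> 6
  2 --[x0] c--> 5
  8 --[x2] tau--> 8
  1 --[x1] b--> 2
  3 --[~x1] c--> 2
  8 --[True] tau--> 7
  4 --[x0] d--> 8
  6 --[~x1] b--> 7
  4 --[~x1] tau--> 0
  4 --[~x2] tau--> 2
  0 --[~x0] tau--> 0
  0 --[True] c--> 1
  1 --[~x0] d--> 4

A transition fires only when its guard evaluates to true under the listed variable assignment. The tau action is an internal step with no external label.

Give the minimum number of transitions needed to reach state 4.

Breadth-first toward 4:
  L0 = {0}
  L1 = {1}
  L2 = {2}
  L3 = {5,6}
4 never appears.

Answer: UNREACHABLE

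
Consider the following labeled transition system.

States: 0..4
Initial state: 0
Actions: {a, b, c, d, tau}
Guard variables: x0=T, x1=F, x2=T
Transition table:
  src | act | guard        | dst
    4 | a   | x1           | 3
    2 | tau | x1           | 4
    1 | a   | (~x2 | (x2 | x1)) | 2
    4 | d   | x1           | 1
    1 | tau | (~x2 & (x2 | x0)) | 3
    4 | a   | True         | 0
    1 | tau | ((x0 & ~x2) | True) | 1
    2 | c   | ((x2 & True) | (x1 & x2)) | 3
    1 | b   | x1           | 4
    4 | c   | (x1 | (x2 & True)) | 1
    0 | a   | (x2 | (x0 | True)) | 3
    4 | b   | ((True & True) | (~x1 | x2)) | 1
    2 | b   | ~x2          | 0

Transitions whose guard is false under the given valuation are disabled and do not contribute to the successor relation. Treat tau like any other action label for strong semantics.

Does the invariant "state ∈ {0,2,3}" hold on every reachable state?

Answer: INVARIANT HOLDS

Trace:
Safe = {0,2,3}
Reach set: {0,3}
  0: ok
  3: ok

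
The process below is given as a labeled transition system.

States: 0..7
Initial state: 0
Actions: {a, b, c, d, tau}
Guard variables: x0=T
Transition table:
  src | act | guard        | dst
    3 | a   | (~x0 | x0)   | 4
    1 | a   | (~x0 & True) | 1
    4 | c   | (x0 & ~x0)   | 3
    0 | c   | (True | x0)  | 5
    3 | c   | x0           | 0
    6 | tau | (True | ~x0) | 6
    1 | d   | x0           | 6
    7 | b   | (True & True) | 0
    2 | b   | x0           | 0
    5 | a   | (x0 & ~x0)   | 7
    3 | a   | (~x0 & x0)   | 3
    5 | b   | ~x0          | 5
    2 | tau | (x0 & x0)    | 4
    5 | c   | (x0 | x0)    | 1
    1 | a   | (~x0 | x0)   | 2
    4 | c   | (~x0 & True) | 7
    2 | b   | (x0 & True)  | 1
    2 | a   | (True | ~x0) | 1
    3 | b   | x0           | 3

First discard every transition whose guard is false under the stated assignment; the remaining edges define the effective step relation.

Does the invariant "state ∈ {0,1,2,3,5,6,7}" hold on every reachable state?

Inv-set: {0,1,2,3,5,6,7}
Reachable = {0,1,2,4,5,6}
  0: safe
  1: safe
  2: safe
  4: outside
  5: safe
  6: safe
witness against invariant: c·c·a·tau → 4

Answer: INVARIANT VIOLATED at state 4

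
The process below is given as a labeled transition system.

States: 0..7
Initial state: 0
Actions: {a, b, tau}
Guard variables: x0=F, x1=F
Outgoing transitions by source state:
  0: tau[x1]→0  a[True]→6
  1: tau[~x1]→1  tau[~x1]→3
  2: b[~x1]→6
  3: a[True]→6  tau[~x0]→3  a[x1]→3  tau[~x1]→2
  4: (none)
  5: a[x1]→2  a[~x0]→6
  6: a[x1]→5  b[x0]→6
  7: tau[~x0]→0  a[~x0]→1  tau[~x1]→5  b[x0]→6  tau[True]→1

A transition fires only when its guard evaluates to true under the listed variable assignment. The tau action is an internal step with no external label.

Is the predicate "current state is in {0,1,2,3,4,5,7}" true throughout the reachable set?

Answer: INVARIANT VIOLATED at state 6

Trace:
Inv-set: {0,1,2,3,4,5,7}
R = {0,6}
  0: ok
  6: VIOLATES
reach 6 via a — violates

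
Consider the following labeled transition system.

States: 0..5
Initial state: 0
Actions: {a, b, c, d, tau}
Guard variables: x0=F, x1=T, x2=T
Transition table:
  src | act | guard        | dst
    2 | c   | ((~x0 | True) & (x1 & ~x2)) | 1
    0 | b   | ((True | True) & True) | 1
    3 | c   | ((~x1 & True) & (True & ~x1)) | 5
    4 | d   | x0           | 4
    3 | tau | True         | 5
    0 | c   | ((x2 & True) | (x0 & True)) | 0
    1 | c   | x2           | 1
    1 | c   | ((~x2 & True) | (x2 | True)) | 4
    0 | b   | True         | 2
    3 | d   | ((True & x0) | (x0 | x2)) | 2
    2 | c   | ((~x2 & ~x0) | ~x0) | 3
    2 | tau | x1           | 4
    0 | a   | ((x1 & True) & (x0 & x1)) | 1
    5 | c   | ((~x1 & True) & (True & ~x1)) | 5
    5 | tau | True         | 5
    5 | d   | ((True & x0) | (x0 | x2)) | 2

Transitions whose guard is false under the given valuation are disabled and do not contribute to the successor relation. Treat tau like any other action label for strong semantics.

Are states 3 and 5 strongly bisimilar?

Refine partition for ~:
  round 0: {{0,1,2,3,4,5}}
  round 1: {{0},{1},{2},{3,5},{4}}
Fixed point at round 2; 5 class(es).
3∈{3,5}, 5∈{3,5}

Answer: BISIMILAR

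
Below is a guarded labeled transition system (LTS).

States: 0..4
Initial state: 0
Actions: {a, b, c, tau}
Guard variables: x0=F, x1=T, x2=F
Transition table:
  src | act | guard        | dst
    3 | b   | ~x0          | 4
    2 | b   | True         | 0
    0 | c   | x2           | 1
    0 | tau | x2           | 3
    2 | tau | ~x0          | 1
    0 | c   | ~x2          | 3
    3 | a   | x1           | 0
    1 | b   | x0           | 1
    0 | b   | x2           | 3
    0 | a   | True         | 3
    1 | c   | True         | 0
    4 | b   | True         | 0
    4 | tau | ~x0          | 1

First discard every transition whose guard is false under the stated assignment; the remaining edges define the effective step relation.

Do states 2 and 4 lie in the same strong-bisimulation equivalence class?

Answer: BISIMILAR

Trace:
Refine partition for ~:
  P[0] = {{0,1,2,3,4}}
  P[1] = {{0},{1},{2,4},{3}}
stable after 2 split(s): 4 block(s)
2∈{2,4}, 4∈{2,4}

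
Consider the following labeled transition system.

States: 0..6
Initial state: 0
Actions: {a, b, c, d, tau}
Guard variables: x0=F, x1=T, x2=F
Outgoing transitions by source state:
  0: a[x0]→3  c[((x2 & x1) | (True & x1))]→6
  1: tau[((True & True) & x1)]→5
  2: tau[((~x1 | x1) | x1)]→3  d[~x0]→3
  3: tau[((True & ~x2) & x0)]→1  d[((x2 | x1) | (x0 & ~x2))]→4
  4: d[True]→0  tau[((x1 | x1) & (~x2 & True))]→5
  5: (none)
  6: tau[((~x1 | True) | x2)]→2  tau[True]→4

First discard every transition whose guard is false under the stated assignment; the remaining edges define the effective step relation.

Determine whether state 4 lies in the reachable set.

Answer: REACHABLE

Analysis:
After dropping false guards: 9 live edges.
depth 0: {0}
depth 1: {6}  now seen {0,6}
depth 2: {2,4}  now seen {0,2,4,6}
depth 3: {3,5}  now seen {0,2,3,4,5,6}
R = {0,2,3,4,5,6}
trace reaching 4: c·tau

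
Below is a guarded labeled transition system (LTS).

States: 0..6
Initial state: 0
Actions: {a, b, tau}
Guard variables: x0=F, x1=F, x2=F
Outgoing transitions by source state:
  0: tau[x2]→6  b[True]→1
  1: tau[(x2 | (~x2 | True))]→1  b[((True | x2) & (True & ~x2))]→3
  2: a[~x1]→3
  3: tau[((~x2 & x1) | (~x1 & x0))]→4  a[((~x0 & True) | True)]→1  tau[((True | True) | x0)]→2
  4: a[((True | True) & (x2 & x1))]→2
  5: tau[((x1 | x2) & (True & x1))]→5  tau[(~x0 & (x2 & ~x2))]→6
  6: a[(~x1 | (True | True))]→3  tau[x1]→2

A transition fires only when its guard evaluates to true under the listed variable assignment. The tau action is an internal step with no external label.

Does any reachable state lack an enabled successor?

Answer: DEADLOCK-FREE

Working:
Reach set: {0,1,2,3}
  0: b→1  [1 out]
  1: b→3  tau→1  [2 out]
  2: a→3  [1 out]
  3: a→1  tau→2  [2 out]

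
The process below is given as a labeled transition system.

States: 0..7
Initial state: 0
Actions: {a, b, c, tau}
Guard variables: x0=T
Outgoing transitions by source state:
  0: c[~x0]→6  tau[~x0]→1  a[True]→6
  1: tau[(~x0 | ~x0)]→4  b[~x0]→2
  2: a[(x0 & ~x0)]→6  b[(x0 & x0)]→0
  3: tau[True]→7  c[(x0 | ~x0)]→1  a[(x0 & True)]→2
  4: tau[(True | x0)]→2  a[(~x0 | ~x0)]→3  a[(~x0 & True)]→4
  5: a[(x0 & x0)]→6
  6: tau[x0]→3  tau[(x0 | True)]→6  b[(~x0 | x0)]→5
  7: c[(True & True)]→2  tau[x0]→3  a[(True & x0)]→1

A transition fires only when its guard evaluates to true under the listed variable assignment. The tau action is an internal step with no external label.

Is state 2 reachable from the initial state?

Answer: REACHABLE

Working:
13 transition(s) survive guard evaluation.
depth 0: {0}
depth 1: {6}  total {0,6}
depth 2: {3,5}  total {0,3,5,6}
depth 3: {1,2,7}  total {0,1,2,3,5,6,7}
R = {0,1,2,3,5,6,7}
witness 2: a·tau·a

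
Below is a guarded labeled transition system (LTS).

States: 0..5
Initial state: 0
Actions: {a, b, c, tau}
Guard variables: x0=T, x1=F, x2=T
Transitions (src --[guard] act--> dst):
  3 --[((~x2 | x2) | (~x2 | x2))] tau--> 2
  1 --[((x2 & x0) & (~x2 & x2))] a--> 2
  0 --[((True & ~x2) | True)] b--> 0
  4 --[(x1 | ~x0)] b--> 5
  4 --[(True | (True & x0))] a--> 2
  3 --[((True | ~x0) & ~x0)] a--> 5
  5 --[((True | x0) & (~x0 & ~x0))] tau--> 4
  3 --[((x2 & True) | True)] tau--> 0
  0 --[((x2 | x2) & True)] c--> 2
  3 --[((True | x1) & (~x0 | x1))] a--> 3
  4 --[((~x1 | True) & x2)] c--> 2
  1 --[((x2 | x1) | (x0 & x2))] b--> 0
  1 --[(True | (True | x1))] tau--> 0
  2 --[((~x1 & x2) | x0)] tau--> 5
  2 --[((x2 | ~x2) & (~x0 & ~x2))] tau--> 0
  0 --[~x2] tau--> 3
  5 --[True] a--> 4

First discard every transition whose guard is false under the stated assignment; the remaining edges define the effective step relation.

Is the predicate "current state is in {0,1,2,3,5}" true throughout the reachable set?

Safe = {0,1,2,3,5}
R = {0,2,4,5}
  0: ✓
  2: ✓
  4: VIOLATES
  5: ✓
witness against invariant: c·tau·a → 4

Answer: INVARIANT VIOLATED at state 4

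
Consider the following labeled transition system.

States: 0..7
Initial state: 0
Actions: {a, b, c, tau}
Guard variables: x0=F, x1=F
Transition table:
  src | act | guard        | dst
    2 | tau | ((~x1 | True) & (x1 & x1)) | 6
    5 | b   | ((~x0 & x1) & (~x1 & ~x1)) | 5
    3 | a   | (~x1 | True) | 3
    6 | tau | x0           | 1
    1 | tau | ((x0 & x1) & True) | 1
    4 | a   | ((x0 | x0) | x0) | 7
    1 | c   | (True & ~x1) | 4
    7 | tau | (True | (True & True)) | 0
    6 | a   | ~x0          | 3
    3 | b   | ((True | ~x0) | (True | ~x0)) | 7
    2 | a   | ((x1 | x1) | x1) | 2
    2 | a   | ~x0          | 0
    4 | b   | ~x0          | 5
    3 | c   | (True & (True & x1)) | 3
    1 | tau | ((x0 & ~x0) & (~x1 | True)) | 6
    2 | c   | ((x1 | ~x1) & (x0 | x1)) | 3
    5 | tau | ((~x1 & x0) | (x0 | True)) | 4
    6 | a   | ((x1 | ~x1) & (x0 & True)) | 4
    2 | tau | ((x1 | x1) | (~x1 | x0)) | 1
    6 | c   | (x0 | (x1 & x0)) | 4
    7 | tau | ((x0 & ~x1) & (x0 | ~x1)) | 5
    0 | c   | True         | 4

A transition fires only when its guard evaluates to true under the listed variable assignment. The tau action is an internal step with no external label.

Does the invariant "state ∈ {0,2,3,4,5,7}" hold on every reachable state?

Answer: INVARIANT HOLDS

Trace:
Safe = {0,2,3,4,5,7}
R = {0,4,5}
  0: ✓
  4: ✓
  5: ✓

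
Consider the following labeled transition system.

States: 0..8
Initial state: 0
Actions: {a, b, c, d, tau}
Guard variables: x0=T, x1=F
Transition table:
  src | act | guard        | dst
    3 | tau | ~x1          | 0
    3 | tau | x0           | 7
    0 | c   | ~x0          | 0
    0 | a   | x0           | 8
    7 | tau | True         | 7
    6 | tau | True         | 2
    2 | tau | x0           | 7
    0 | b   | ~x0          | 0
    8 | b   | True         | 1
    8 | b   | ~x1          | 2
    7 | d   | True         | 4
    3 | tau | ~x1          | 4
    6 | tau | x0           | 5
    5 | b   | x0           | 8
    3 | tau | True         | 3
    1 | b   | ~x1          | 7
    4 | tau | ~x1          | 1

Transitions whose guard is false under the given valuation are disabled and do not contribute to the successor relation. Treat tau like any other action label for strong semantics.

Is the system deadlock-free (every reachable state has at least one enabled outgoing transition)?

Reachable = {0,1,2,4,7,8}
  0: a→8  [1 exit(s)]
  1: b→7  [1 exit(s)]
  2: tau→7  [1 exit(s)]
  4: tau→1  [1 exit(s)]
  7: d→4  tau→7  [2 exit(s)]
  8: b→1  b→2  [2 exit(s)]

Answer: DEADLOCK-FREE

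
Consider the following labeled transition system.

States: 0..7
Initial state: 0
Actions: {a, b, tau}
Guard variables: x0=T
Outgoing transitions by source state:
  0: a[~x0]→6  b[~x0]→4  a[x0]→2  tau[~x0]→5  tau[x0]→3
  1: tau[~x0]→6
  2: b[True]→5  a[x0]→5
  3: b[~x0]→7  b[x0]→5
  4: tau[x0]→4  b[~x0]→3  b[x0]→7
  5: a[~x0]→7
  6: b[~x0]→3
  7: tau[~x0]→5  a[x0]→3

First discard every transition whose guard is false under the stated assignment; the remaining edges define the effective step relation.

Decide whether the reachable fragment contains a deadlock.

Reachable = {0,2,3,5}
  0: a→2  tau→3  [2 exit(s)]
  2: a→5  b→5  [2 exit(s)]
  3: b→5  [1 exit(s)]
  5: ∅  [deadlock]
witness 5: a·b

Answer: DEADLOCK at state 5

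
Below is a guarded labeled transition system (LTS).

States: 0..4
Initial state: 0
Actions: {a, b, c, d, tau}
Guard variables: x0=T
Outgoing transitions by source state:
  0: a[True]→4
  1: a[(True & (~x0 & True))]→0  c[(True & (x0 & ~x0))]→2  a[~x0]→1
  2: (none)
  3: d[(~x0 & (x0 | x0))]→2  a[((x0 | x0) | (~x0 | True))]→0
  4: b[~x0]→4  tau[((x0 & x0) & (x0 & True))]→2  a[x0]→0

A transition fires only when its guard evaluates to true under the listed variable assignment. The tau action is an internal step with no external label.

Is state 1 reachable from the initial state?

Answer: UNREACHABLE

Working:
Guard filter leaves 4 enabled edge(s).
depth 0: {0}
depth 1: {4}  now seen {0,4}
depth 2: {2}  now seen {0,2,4}
Reachable = {0,2,4}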